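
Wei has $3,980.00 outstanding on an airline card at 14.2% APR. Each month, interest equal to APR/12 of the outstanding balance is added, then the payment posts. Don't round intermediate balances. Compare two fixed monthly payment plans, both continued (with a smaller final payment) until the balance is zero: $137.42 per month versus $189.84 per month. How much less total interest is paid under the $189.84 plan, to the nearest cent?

Monthly rate r = 14.2%/12 = 1.18333% = 0.0118333.
At $137.42/mo: n = ⌈−ln(1 − rB₀/P)/ln(1+r)⌉ = 36 payments (last $92.59); total interest = total paid − $3,980.00 = $922.29.
At $189.84/mo: 25 payments (last $45.40); total interest $621.56.
Interest saved = $922.29 − $621.56 = $300.73.

$300.73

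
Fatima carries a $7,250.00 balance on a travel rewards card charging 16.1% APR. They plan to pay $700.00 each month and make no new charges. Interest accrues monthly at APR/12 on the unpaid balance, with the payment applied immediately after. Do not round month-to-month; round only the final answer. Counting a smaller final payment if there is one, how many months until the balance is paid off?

12 months

Monthly rate r = 16.1%/12 = 1.34167% = 0.0134167.
Recurrence: B ← B·(1+r) − $700.00.
Month 1: interest $97.27; balance after payment $6,647.27.
Month 2: interest $89.18; balance after payment $6,036.46.
Closed form: n = −ln(1 − rB₀/P)/ln(1+r) = −ln(0.86104)/ln(1.01342) ≈ 11.226, so the balance reaches zero during payment 12.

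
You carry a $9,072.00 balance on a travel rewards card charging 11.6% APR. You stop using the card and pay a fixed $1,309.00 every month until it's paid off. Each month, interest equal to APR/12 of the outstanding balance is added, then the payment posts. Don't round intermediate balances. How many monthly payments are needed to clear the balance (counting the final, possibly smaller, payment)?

Monthly rate r = 11.6%/12 = 0.966667% = 0.00966667.
Recurrence: B ← B·(1+r) − $1,309.00.
Month 1: interest $87.70; balance after payment $7,850.70.
Month 2: interest $75.89; balance after payment $6,617.59.
Closed form: n = −ln(1 − rB₀/P)/ln(1+r) = −ln(0.93301)/ln(1.00967) ≈ 7.208, so the balance reaches zero during payment 8.

8 payments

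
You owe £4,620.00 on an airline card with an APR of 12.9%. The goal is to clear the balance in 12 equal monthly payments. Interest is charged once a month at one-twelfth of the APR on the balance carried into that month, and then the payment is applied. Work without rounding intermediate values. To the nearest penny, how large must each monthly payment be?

Monthly rate r = 12.9%/12 = 1.075% = 0.01075.
Level-payment amortization: P = B₀·r / (1 − (1+r)^(−n)) = 4620.00·0.01075 / (1 − 1.01075^(−12)).
Denominator 1 − (1+r)^(−12) = 0.1204207.
P = 49.665 / 0.1204207 ≈ 412.43.

£412.43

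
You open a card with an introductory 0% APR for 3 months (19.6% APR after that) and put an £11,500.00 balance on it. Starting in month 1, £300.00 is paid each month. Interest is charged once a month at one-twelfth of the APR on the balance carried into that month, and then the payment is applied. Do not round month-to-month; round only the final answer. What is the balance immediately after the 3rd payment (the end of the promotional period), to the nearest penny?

£10,600.00

Promo months 1–3 at r₀ = 0%/12 = 0; months 4+ at r₁ = 19.6%/12 = 0.0163333.
After month 3 (no interest yet): B = £11,500.00 − 3·£300.00 = £10,600.00.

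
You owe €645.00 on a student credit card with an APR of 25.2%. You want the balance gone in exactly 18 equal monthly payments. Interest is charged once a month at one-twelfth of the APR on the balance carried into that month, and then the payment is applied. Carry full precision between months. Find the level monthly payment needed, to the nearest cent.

€43.40

Monthly rate r = 25.2%/12 = 2.1% = 0.021.
Level-payment amortization: P = B₀·r / (1 − (1+r)^(−n)) = 645.00·0.021 / (1 − 1.021^(−18)).
Denominator 1 − (1+r)^(−18) = 0.312082049.
P = 13.545 / 0.312082049 ≈ 43.40.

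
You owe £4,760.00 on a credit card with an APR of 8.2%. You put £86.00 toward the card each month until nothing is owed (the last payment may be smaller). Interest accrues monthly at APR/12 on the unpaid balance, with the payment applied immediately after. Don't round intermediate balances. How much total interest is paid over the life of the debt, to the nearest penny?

Monthly rate r = 8.2%/12 = 0.683333% = 0.00683333.
Payoff takes n = ⌈−ln(1 − rB₀/P)/ln(1+r)⌉ = ⌈69.774⌉ = 70 payments; the last is £66.58.
Total paid = 69·£86.00 + £66.58 = £6,000.58.
Total interest = total paid − principal = £6,000.58 − £4,760.00 = £1,240.58.

£1,240.58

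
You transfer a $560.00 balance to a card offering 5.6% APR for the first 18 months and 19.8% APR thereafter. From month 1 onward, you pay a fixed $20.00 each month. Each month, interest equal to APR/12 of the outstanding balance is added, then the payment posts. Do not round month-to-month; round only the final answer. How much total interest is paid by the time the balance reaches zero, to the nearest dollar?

Promo months 1–18 at r₀ = 5.6%/12 = 0.00466667; months 19+ at r₁ = 19.8%/12 = 0.0165.
After month 18: iterate B ← B·(1+r₀) − $20.00 for 18 months → $234.31.
Then at r₁ with $20.00/mo: n₂ = −ln(1 − r₁·B/P)/ln(1+r₁) ≈ 13.13 → 14 more payments.
Total paid = 31·$20.00 + $2.54 = $622.54; interest = $622.54 − $560.00 = $62.54.

$63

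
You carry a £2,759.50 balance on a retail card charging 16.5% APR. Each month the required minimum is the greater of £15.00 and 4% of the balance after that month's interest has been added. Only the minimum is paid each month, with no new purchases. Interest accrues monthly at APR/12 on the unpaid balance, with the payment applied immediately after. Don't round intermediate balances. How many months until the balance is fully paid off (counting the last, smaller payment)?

105 months

Monthly rate r = 16.5%/12 = 1.375% = 0.01375.
While 4% of the post-interest balance exceeds £15.00, each month B ← (B·(1+r))·(1 − 0.04), i.e. B shrinks by the factor (1+r)·0.96 = 0.9732.
This holds for months 1–74. Entering month 75 the balance is £369.65; 4% of the post-interest balance is now below £15.00, so the flat £15.00 minimum applies from here.
From month 75 a fixed £15.00 at rate r clears £369.65 in 31 more payments. Total: 74 + 31 = 105 months.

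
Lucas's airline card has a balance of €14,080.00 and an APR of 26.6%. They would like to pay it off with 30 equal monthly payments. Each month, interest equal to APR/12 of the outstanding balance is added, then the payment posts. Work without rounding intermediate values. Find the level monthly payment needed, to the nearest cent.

€647.55

Monthly rate r = 26.6%/12 = 2.21667% = 0.0221667.
Level-payment amortization: P = B₀·r / (1 − (1+r)^(−n)) = 14080.00·0.0221667 / (1 − 1.02217^(−30)).
Denominator 1 − (1+r)^(−30) = 0.481977563.
P = 312.107 / 0.481977563 ≈ 647.55.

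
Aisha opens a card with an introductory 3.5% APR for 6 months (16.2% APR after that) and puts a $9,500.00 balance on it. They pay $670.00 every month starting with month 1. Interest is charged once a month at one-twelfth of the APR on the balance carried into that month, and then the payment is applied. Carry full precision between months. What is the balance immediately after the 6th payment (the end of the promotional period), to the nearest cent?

$5,618.04

Promo months 1–6 at r₀ = 3.5%/12 = 0.00291667; months 7+ at r₁ = 16.2%/12 = 0.0135.
After month 6: iterate B ← B·(1+r₀) − $670.00 for 6 months → $5,618.04.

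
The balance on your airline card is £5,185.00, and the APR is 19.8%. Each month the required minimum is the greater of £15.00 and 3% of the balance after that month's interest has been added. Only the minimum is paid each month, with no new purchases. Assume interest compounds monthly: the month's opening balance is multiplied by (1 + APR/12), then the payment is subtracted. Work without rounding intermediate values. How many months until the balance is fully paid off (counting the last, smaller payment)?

215 months

Monthly rate r = 19.8%/12 = 1.65% = 0.0165.
While 3% of the post-interest balance exceeds £15.00, each month B ← (B·(1+r))·(1 − 0.03), i.e. B shrinks by the factor (1+r)·0.97 = 0.986.
This holds for months 1–168. Entering month 169 the balance is £485.78; 3% of the post-interest balance is now below £15.00, so the flat £15.00 minimum applies from here.
From month 169 a fixed £15.00 at rate r clears £485.78 in 47 more payments. Total: 168 + 47 = 215 months.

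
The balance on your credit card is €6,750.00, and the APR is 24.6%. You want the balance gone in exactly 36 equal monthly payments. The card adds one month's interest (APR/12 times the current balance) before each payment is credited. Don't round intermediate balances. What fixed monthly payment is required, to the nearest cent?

Monthly rate r = 24.6%/12 = 2.05% = 0.0205.
Level-payment amortization: P = B₀·r / (1 − (1+r)^(−n)) = 6750.00·0.0205 / (1 − 1.0205^(−36)).
Denominator 1 − (1+r)^(−36) = 0.518349879.
P = 138.375 / 0.518349879 ≈ 266.95.

€266.95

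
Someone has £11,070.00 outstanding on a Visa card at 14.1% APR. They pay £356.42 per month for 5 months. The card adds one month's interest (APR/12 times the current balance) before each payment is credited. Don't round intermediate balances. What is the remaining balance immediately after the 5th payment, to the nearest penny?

£9,911.35

Monthly rate r = 14.1%/12 = 1.175% = 0.01175.
Each month: B ← B·(1+r) − £356.42.
Month 1: interest £130.07; balance after payment £10,843.65.
Month 2: interest £127.41; balance after payment £10,614.65.
Month 3: interest £124.72; balance after payment £10,382.95.
Month 4: interest £122.00; balance after payment £10,148.53.
Month 5: interest £119.25; balance after payment £9,911.35.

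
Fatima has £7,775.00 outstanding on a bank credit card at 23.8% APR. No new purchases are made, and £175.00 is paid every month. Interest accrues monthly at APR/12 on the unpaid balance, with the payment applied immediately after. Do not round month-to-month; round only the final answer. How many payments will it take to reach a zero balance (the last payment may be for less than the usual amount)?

109 months

Monthly rate r = 23.8%/12 = 1.98333% = 0.0198333.
Recurrence: B ← B·(1+r) − £175.00.
Month 1: interest £154.20; balance after payment £7,754.20.
Month 2: interest £153.79; balance after payment £7,733.00.
Closed form: n = −ln(1 − rB₀/P)/ln(1+r) = −ln(0.11883)/ln(1.01983) ≈ 108.458, so the balance reaches zero during payment 109.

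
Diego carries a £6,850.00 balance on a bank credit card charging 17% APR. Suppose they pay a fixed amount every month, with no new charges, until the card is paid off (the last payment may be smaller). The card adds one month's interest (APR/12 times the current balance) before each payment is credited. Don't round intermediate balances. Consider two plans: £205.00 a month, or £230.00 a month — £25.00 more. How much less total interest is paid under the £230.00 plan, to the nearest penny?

£384.81

Monthly rate r = 17%/12 = 1.41667% = 0.0141667.
At £205.00/mo: n = ⌈−ln(1 − rB₀/P)/ln(1+r)⌉ = 46 payments (last £120.40); total interest = total paid − £6,850.00 = £2,495.40.
At £230.00/mo: 39 payments (last £220.59); total interest £2,110.59.
Interest saved = £2,495.40 − £2,110.59 = £384.81.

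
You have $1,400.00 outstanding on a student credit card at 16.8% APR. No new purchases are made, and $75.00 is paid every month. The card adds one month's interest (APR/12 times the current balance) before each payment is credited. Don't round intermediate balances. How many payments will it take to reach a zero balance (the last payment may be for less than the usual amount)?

22 months

Monthly rate r = 16.8%/12 = 1.4% = 0.014.
Recurrence: B ← B·(1+r) − $75.00.
Month 1: interest $19.60; balance after payment $1,344.60.
Month 2: interest $18.82; balance after payment $1,288.42.
Closed form: n = −ln(1 − rB₀/P)/ln(1+r) = −ln(0.73867)/ln(1.014) ≈ 21.787, so the balance reaches zero during payment 22.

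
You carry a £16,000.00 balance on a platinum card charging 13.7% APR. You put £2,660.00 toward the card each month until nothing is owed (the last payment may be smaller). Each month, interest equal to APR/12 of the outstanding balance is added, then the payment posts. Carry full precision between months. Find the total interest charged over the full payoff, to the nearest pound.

£673

Monthly rate r = 13.7%/12 = 1.14167% = 0.0114167.
Payoff takes n = ⌈−ln(1 − rB₀/P)/ln(1+r)⌉ = ⌈6.267⌉ = 7 payments; the last is £713.29.
Total paid = 6·£2,660.00 + £713.29 = £16,673.29.
Total interest = total paid − principal = £16,673.29 − £16,000.00 = £673.29.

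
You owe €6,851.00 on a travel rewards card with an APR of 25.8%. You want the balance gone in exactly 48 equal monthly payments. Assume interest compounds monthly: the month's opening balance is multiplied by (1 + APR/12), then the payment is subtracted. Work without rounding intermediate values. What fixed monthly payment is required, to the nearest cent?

Monthly rate r = 25.8%/12 = 2.15% = 0.0215.
Level-payment amortization: P = B₀·r / (1 − (1+r)^(−n)) = 6851.00·0.0215 / (1 − 1.0215^(−48)).
Denominator 1 − (1+r)^(−48) = 0.639787986.
P = 147.297 / 0.639787986 ≈ 230.23.

€230.23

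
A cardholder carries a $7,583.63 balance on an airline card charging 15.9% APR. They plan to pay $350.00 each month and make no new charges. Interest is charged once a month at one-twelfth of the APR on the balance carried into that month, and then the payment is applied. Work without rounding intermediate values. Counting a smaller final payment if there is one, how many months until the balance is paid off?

Monthly rate r = 15.9%/12 = 1.325% = 0.01325.
Recurrence: B ← B·(1+r) − $350.00.
Month 1: interest $100.48; balance after payment $7,334.11.
Month 2: interest $97.18; balance after payment $7,081.29.
Closed form: n = −ln(1 − rB₀/P)/ln(1+r) = −ln(0.71291)/ln(1.01325) ≈ 25.709, so the balance reaches zero during payment 26.

26 payments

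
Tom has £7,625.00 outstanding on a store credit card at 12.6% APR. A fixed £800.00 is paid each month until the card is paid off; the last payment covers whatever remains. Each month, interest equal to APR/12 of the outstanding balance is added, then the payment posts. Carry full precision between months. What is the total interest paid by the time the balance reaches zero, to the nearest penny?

Monthly rate r = 12.6%/12 = 1.05% = 0.0105.
Payoff takes n = ⌈−ln(1 − rB₀/P)/ln(1+r)⌉ = ⌈10.095⌉ = 11 payments; the last is £76.55.
Total paid = 10·£800.00 + £76.55 = £8,076.55.
Total interest = total paid − principal = £8,076.55 − £7,625.00 = £451.55.

£451.55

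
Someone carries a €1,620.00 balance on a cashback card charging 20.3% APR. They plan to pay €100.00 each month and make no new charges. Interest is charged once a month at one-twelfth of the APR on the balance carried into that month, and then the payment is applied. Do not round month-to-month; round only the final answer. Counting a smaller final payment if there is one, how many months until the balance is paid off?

20 payments

Monthly rate r = 20.3%/12 = 1.69167% = 0.0169167.
Recurrence: B ← B·(1+r) − €100.00.
Month 1: interest €27.41; balance after payment €1,547.40.
Month 2: interest €26.18; balance after payment €1,473.58.
Closed form: n = −ln(1 − rB₀/P)/ln(1+r) = −ln(0.72595)/ln(1.01692) ≈ 19.092, so the balance reaches zero during payment 20.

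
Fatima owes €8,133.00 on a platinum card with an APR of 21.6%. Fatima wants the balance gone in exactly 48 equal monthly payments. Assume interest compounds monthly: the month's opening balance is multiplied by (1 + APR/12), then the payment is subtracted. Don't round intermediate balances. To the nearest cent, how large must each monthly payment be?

€254.48

Monthly rate r = 21.6%/12 = 1.8% = 0.018.
Level-payment amortization: P = B₀·r / (1 − (1+r)^(−n)) = 8133.00·0.018 / (1 − 1.018^(−48)).
Denominator 1 − (1+r)^(−48) = 0.575276143.
P = 146.394 / 0.575276143 ≈ 254.48.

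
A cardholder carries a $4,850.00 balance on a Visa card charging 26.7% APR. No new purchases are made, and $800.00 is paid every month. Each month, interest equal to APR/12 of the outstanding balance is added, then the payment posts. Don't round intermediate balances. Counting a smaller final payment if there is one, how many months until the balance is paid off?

7 months

Monthly rate r = 26.7%/12 = 2.225% = 0.02225.
Recurrence: B ← B·(1+r) − $800.00.
Month 1: interest $107.91; balance after payment $4,157.91.
Month 2: interest $92.51; balance after payment $3,450.43.
Closed form: n = −ln(1 − rB₀/P)/ln(1+r) = −ln(0.86511)/ln(1.02225) ≈ 6.585, so the balance reaches zero during payment 7.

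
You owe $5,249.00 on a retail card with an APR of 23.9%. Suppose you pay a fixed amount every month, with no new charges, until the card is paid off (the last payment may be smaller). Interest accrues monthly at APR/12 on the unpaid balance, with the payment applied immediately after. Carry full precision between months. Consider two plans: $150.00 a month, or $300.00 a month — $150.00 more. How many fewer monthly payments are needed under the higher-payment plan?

39 fewer payments

Monthly rate r = 23.9%/12 = 1.99167% = 0.0199167.
At $150.00/mo: n = ⌈−ln(1 − rB₀/P)/ln(1+r)⌉ = 61 payments (last $81.02); total interest = total paid − $5,249.00 = $3,832.02.
At $300.00/mo: 22 payments (last $218.13); total interest $1,269.13.
Payments saved = 61 − 22 = 39.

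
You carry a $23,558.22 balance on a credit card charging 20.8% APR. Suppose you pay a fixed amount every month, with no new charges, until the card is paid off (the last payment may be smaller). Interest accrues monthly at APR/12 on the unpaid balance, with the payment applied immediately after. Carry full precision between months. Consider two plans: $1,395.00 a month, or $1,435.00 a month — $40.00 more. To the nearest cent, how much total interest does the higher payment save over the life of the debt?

Monthly rate r = 20.8%/12 = 1.73333% = 0.0173333.
At $1,395.00/mo: n = ⌈−ln(1 − rB₀/P)/ln(1+r)⌉ = 21 payments (last $215.07); total interest = total paid − $23,558.22 = $4,556.85.
At $1,435.00/mo: 20 payments (last $699.90); total interest $4,406.68.
Interest saved = $4,556.85 − $4,406.68 = $150.17.

$150.17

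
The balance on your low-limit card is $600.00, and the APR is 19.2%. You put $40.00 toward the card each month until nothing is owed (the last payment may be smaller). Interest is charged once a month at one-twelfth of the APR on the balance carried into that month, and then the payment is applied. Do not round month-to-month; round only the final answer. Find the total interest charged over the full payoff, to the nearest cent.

$91.63

Monthly rate r = 19.2%/12 = 1.6% = 0.016.
Payoff takes n = ⌈−ln(1 − rB₀/P)/ln(1+r)⌉ = ⌈17.289⌉ = 18 payments; the last is $11.63.
Total paid = 17·$40.00 + $11.63 = $691.63.
Total interest = total paid − principal = $691.63 − $600.00 = $91.63.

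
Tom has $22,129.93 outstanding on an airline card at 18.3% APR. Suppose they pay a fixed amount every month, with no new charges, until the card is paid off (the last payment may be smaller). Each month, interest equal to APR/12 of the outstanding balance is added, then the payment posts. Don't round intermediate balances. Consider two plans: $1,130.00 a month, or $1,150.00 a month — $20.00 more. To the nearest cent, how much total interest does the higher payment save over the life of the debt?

$93.56

Monthly rate r = 18.3%/12 = 1.525% = 0.01525.
At $1,130.00/mo: n = ⌈−ln(1 − rB₀/P)/ln(1+r)⌉ = 24 payments (last $498.95); total interest = total paid − $22,129.93 = $4,359.02.
At $1,150.00/mo: 23 payments (last $1,095.39); total interest $4,265.46.
Interest saved = $4,359.02 − $4,265.46 = $93.56.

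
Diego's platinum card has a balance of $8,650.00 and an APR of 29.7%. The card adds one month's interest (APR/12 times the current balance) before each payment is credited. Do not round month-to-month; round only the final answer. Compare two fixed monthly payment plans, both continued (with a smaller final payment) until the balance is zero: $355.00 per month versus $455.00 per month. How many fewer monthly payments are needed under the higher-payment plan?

Monthly rate r = 29.7%/12 = 2.475% = 0.02475.
At $355.00/mo: n = ⌈−ln(1 − rB₀/P)/ln(1+r)⌉ = 38 payments (last $282.08); total interest = total paid − $8,650.00 = $4,767.08.
At $455.00/mo: 27 payments (last $3.73); total interest $3,183.73.
Payments saved = 38 − 27 = 11.

11 fewer payments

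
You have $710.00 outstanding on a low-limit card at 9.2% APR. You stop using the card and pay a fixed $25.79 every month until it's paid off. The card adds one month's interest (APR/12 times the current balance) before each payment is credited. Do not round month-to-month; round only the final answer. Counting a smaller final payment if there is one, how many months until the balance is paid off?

32 months

Monthly rate r = 9.2%/12 = 0.766667% = 0.00766667.
Recurrence: B ← B·(1+r) − $25.79.
Month 1: interest $5.44; balance after payment $689.65.
Month 2: interest $5.29; balance after payment $669.15.
Closed form: n = −ln(1 − rB₀/P)/ln(1+r) = −ln(0.78894)/ln(1.00767) ≈ 31.041, so the balance reaches zero during payment 32.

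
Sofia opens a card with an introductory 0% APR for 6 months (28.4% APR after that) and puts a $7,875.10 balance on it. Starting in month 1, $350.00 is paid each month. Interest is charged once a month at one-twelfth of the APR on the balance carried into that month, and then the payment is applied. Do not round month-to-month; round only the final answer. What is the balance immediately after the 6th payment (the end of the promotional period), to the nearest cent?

Promo months 1–6 at r₀ = 0%/12 = 0; months 7+ at r₁ = 28.4%/12 = 0.0236667.
After month 6 (no interest yet): B = $7,875.10 − 6·$350.00 = $5,775.10.

$5,775.10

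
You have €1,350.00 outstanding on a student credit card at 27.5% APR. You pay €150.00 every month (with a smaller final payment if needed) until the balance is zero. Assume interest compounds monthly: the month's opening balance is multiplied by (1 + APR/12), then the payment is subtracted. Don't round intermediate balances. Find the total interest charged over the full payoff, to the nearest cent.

Monthly rate r = 27.5%/12 = 2.29167% = 0.0229167.
Payoff takes n = ⌈−ln(1 − rB₀/P)/ln(1+r)⌉ = ⌈10.194⌉ = 11 payments; the last is €29.44.
Total paid = 10·€150.00 + €29.44 = €1,529.44.
Total interest = total paid − principal = €1,529.44 − €1,350.00 = €179.44.

€179.44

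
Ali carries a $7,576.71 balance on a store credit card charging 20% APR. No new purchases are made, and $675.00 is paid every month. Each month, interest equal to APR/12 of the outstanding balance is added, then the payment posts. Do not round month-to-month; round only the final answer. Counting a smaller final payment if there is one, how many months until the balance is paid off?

Monthly rate r = 20%/12 = 1.66667% = 0.0166667.
Recurrence: B ← B·(1+r) − $675.00.
Month 1: interest $126.28; balance after payment $7,027.99.
Month 2: interest $117.13; balance after payment $6,470.12.
Closed form: n = −ln(1 − rB₀/P)/ln(1+r) = −ln(0.81292)/ln(1.01667) ≈ 12.531, so the balance reaches zero during payment 13.

13 months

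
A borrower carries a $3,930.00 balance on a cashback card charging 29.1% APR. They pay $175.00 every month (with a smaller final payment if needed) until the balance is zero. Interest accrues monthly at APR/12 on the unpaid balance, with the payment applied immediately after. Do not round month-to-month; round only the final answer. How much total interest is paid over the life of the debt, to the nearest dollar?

$1,815

Monthly rate r = 29.1%/12 = 2.425% = 0.02425.
Payoff takes n = ⌈−ln(1 − rB₀/P)/ln(1+r)⌉ = ⌈32.827⌉ = 33 payments; the last is $144.97.
Total paid = 32·$175.00 + $144.97 = $5,744.97.
Total interest = total paid − principal = $5,744.97 − $3,930.00 = $1,814.97.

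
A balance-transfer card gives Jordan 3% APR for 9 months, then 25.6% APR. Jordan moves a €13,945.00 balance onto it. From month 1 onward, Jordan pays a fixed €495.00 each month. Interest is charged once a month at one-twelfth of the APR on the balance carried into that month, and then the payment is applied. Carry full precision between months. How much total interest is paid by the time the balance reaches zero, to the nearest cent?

Promo months 1–9 at r₀ = 3%/12 = 0.0025; months 10+ at r₁ = 25.6%/12 = 0.0213333.
After month 9: iterate B ← B·(1+r₀) − €495.00 for 9 months → €9,762.11.
Then at r₁ with €495.00/mo: n₂ = −ln(1 − r₁·B/P)/ln(1+r₁) ≈ 25.86 → 26 more payments.
Total paid = 34·€495.00 + €428.61 = €17,258.61; interest = €17,258.61 − €13,945.00 = €3,313.61.

€3,313.61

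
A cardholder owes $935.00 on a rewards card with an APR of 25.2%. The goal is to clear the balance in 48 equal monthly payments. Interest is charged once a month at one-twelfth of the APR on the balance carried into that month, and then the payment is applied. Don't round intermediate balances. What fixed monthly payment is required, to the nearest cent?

$31.11

Monthly rate r = 25.2%/12 = 2.1% = 0.021.
Level-payment amortization: P = B₀·r / (1 − (1+r)^(−n)) = 935.00·0.021 / (1 − 1.021^(−48)).
Denominator 1 − (1+r)^(−48) = 0.631222531.
P = 19.635 / 0.631222531 ≈ 31.11.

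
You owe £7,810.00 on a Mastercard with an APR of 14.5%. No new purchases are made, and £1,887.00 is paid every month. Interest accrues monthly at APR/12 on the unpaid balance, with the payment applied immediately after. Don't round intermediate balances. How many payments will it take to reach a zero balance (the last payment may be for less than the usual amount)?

Monthly rate r = 14.5%/12 = 1.20833% = 0.0120833.
Recurrence: B ← B·(1+r) − £1,887.00.
Month 1: interest £94.37; balance after payment £6,017.37.
Month 2: interest £72.71; balance after payment £4,203.08.
Month 3: interest £50.79; balance after payment £2,366.87.
Month 4: interest £28.60; balance after payment £508.47.
Month 5: interest £6.14; balance after payment £0.00.

5 payments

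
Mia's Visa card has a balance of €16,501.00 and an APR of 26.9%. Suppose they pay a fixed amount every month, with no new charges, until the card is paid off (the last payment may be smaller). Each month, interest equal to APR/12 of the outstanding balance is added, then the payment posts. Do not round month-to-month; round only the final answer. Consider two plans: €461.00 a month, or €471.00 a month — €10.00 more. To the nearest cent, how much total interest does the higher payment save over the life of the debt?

€1,024.77

Monthly rate r = 26.9%/12 = 2.24167% = 0.0224167.
At €461.00/mo: n = ⌈−ln(1 − rB₀/P)/ln(1+r)⌉ = 74 payments (last €64.39); total interest = total paid − €16,501.00 = €17,216.39.
At €471.00/mo: 70 payments (last €193.62); total interest €16,191.62.
Interest saved = €17,216.39 − €16,191.62 = €1,024.77.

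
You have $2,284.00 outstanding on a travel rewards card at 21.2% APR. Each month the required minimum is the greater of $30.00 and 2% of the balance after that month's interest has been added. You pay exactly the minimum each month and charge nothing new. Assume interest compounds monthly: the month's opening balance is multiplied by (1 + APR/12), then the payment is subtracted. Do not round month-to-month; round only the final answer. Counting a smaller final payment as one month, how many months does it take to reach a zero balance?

279 months

Monthly rate r = 21.2%/12 = 1.76667% = 0.0176667.
While 2% of the post-interest balance exceeds $30.00, each month B ← (B·(1+r))·(1 − 0.02), i.e. B shrinks by the factor (1+r)·0.98 = 0.99731.
This holds for months 1–163. Entering month 164 the balance is $1,473.16; 2% of the post-interest balance is now below $30.00, so the flat $30.00 minimum applies from here.
From month 164 a fixed $30.00 at rate r clears $1,473.16 in 116 more payments. Total: 163 + 116 = 279 months.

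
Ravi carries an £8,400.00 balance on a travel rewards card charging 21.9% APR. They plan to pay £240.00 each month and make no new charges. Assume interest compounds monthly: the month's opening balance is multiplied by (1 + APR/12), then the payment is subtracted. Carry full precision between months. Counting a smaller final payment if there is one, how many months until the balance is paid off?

Monthly rate r = 21.9%/12 = 1.825% = 0.01825.
Recurrence: B ← B·(1+r) − £240.00.
Month 1: interest £153.30; balance after payment £8,313.30.
Month 2: interest £151.72; balance after payment £8,225.02.
Closed form: n = −ln(1 − rB₀/P)/ln(1+r) = −ln(0.36125)/ln(1.01825) ≈ 56.299, so the balance reaches zero during payment 57.

57 months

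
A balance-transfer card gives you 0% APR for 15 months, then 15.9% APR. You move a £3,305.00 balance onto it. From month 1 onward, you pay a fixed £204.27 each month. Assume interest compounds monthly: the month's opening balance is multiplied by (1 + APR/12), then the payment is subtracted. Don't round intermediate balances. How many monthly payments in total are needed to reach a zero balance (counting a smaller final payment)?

Promo months 1–15 at r₀ = 0%/12 = 0; months 16+ at r₁ = 15.9%/12 = 0.01325.
After month 15 (no interest yet): B = £3,305.00 − 15·£204.27 = £240.95.
Then at r₁ with £204.27/mo: n₂ = −ln(1 − r₁·B/P)/ln(1+r₁) ≈ 1.20 → 2 more payments.

17 payments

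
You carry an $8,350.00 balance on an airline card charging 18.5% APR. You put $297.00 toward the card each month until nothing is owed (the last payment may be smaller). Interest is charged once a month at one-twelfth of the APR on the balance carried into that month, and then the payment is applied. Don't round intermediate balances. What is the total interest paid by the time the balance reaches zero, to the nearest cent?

$2,679.90

Monthly rate r = 18.5%/12 = 1.54167% = 0.0154167.
Payoff takes n = ⌈−ln(1 − rB₀/P)/ln(1+r)⌉ = ⌈37.137⌉ = 38 payments; the last is $40.90.
Total paid = 37·$297.00 + $40.90 = $11,029.90.
Total interest = total paid − principal = $11,029.90 − $8,350.00 = $2,679.90.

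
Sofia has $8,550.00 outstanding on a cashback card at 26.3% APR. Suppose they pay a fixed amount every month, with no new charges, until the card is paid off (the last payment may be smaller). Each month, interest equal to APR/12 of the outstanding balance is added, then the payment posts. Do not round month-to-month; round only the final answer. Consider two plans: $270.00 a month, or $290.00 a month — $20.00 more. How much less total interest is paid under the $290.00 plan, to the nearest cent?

Monthly rate r = 26.3%/12 = 2.19167% = 0.0219167.
At $270.00/mo: n = ⌈−ln(1 − rB₀/P)/ln(1+r)⌉ = 55 payments (last $169.36); total interest = total paid − $8,550.00 = $6,199.36.
At $290.00/mo: 48 payments (last $267.27); total interest $5,347.27.
Interest saved = $6,199.36 − $5,347.27 = $852.09.

$852.09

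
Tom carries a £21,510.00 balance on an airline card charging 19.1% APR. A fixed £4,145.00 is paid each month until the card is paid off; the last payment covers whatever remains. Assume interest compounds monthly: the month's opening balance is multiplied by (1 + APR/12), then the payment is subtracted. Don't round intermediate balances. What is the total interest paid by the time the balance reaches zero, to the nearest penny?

Monthly rate r = 19.1%/12 = 1.59167% = 0.0159167.
Payoff takes n = ⌈−ln(1 − rB₀/P)/ln(1+r)⌉ = ⌈5.459⌉ = 6 payments; the last is £1,911.83.
Total paid = 5·£4,145.00 + £1,911.83 = £22,636.83.
Total interest = total paid − principal = £22,636.83 − £21,510.00 = £1,126.83.

£1,126.83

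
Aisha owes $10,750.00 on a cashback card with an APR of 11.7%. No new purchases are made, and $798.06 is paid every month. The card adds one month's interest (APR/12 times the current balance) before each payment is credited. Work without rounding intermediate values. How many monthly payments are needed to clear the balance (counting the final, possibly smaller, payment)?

15 payments

Monthly rate r = 11.7%/12 = 0.975% = 0.00975.
Recurrence: B ← B·(1+r) − $798.06.
Month 1: interest $104.81; balance after payment $10,056.75.
Month 2: interest $98.05; balance after payment $9,356.75.
Closed form: n = −ln(1 − rB₀/P)/ln(1+r) = −ln(0.86867)/ln(1.00975) ≈ 14.511, so the balance reaches zero during payment 15.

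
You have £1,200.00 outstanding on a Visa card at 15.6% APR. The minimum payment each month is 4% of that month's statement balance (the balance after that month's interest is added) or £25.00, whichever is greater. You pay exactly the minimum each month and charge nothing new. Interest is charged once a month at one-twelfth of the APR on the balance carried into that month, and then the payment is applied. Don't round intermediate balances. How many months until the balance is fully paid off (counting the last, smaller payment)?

54 months

Monthly rate r = 15.6%/12 = 1.3% = 0.013.
While 4% of the post-interest balance exceeds £25.00, each month B ← (B·(1+r))·(1 − 0.04), i.e. B shrinks by the factor (1+r)·0.96 = 0.97248.
This holds for months 1–24. Entering month 25 the balance is £614.21; 4% of the post-interest balance is now below £25.00, so the flat £25.00 minimum applies from here.
From month 25 a fixed £25.00 at rate r clears £614.21 in 30 more payments. Total: 24 + 30 = 54 months.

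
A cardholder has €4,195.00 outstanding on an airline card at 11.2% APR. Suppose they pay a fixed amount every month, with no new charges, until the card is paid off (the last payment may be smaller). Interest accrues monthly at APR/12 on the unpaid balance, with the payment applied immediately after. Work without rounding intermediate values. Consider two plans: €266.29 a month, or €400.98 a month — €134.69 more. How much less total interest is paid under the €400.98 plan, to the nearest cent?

Monthly rate r = 11.2%/12 = 0.933333% = 0.00933333.
At €266.29/mo: n = ⌈−ln(1 − rB₀/P)/ln(1+r)⌉ = 18 payments (last €31.75); total interest = total paid − €4,195.00 = €363.68.
At €400.98/mo: 12 payments (last €24.09); total interest €239.87.
Interest saved = €363.68 − €239.87 = €123.81.

€123.81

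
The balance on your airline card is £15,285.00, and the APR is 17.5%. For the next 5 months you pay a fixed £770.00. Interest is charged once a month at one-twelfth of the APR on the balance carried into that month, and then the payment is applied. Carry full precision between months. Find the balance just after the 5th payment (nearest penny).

£12,468.57

Monthly rate r = 17.5%/12 = 1.45833% = 0.0145833.
Each month: B ← B·(1+r) − £770.00.
Month 1: interest £222.91; balance after payment £14,737.91.
Month 2: interest £214.93; balance after payment £14,182.83.
Month 3: interest £206.83; balance after payment £13,619.67.
Month 4: interest £198.62; balance after payment £13,048.29.
Month 5: interest £190.29; balance after payment £12,468.57.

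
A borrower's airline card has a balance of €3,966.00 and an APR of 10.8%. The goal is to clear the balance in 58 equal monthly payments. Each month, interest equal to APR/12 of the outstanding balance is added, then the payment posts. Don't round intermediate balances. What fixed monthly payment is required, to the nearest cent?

Monthly rate r = 10.8%/12 = 0.9% = 0.009.
Level-payment amortization: P = B₀·r / (1 − (1+r)^(−n)) = 3966.00·0.009 / (1 − 1.009^(−58)).
Denominator 1 − (1+r)^(−58) = 0.405280254.
P = 35.694 / 0.405280254 ≈ 88.07.

€88.07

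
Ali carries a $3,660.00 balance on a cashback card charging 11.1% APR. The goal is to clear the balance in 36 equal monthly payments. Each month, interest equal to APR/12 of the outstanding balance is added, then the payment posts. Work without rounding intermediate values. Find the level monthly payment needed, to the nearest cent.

$120.00

Monthly rate r = 11.1%/12 = 0.925% = 0.00925.
Level-payment amortization: P = B₀·r / (1 − (1+r)^(−n)) = 3660.00·0.00925 / (1 − 1.00925^(−36)).
Denominator 1 − (1+r)^(−36) = 0.282131811.
P = 33.855 / 0.282131811 ≈ 120.00.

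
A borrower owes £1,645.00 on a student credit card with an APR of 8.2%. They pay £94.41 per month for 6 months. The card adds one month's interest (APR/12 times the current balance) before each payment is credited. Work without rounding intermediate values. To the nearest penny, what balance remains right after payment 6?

£1,137.38

Monthly rate r = 8.2%/12 = 0.683333% = 0.00683333.
Each month: B ← B·(1+r) − £94.41.
Month 1: interest £11.24; balance after payment £1,561.83.
Month 2: interest £10.67; balance after payment £1,478.09.
Month 3: interest £10.10; balance after payment £1,393.78.
Month 4: interest £9.52; balance after payment £1,308.90.
Month 5: interest £8.94; balance after payment £1,223.43.
Month 6: interest £8.36; balance after payment £1,137.38.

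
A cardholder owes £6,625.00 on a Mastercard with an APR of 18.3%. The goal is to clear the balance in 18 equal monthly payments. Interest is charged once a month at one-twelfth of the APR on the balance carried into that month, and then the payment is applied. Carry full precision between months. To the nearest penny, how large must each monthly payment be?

Monthly rate r = 18.3%/12 = 1.525% = 0.01525.
Level-payment amortization: P = B₀·r / (1 − (1+r)^(−n)) = 6625.00·0.01525 / (1 − 1.01525^(−18)).
Denominator 1 − (1+r)^(−18) = 0.238471725.
P = 101.031 / 0.238471725 ≈ 423.66.

£423.66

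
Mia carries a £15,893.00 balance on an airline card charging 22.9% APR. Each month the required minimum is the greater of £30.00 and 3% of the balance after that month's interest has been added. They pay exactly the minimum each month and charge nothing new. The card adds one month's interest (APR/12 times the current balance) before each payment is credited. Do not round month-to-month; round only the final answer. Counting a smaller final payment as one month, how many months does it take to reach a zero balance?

Monthly rate r = 22.9%/12 = 1.90833% = 0.0190833.
While 3% of the post-interest balance exceeds £30.00, each month B ← (B·(1+r))·(1 − 0.03), i.e. B shrinks by the factor (1+r)·0.97 = 0.98851.
This holds for months 1–241. Entering month 242 the balance is £981.14; 3% of the post-interest balance is now below £30.00, so the flat £30.00 minimum applies from here.
From month 242 a fixed £30.00 at rate r clears £981.14 in 52 more payments. Total: 241 + 52 = 293 months.

293 months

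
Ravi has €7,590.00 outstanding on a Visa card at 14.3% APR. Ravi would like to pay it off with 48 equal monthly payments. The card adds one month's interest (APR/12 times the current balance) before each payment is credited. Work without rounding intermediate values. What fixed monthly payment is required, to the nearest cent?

€208.55

Monthly rate r = 14.3%/12 = 1.19167% = 0.0119167.
Level-payment amortization: P = B₀·r / (1 − (1+r)^(−n)) = 7590.00·0.0119167 / (1 − 1.01192^(−48)).
Denominator 1 − (1+r)^(−48) = 0.433692844.
P = 90.4475 / 0.433692844 ≈ 208.55.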